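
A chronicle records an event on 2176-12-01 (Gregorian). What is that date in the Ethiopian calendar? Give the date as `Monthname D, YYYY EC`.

Hidar 21, 2169 EC

Julian Day Number of the source date = 2516163.
Converting JDN 2516163 to the Ethiopian calendar gives 21 Hidar 2169 EC.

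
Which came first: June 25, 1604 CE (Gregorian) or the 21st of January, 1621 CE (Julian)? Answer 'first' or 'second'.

The two dates have Julian Day Numbers 2307085 and 2313149 respectively.
Since 2307085 < 2313149, the first date comes first.

first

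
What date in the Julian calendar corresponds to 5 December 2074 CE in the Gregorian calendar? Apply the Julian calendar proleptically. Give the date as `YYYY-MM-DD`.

The Julian–Gregorian offset here is 13 days (Julian trailing).
5 December 2074 Gregorian − 13 days → 22 November 2074 Julian.

2074-11-22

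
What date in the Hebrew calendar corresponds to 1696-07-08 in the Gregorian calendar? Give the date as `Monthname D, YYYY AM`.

Julian Day Number of the source date = 2340701.
Converting JDN 2340701 to the Hebrew calendar gives 8 Tammuz 5456 AM.

Tammuz 8, 5456 AM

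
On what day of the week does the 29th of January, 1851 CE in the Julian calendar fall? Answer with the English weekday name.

Monday

Equivalently 10 February 1851 Gregorian, JDN 2397164.
2397164 ≡ 0 (mod 7); counting from Monday = 0 gives Monday.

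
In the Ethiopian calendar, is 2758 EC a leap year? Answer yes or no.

2758 mod 4 = 2; in the Ethiopian calendar a year is leap when year mod 4 = 3, so it is a common year.

no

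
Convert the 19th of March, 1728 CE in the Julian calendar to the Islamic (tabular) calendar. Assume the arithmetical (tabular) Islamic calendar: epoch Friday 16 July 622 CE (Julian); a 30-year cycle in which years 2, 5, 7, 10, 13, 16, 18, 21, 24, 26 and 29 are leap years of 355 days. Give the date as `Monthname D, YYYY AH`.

Sha'ban 18, 1140 AH

Julian Day Number of the source date = 2352288.
Converting JDN 2352288 to the tabular Islamic calendar gives 18 Sha'ban 1140 AH.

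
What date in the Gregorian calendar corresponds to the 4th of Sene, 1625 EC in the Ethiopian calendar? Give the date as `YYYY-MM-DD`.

Both dates share Julian Day Number 2317660; in the Gregorian calendar that is 8 June 1633 CE.

1633-06-08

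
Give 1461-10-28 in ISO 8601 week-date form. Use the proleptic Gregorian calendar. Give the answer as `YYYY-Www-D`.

1461-W44-1

The weekday is Monday (ISO weekday 1).
That Monday belongs to ISO week 44 of ISO year 1461.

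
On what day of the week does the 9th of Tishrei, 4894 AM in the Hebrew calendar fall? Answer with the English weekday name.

Equivalently 17 September 1133 Gregorian, JDN 2135139.
JDN 2135139 mod 7 = 6, and JDN 0 was a Monday, so this is a Sunday.

Sunday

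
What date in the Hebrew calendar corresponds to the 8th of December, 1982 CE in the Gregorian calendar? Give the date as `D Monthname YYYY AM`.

Julian Day Number of the source date = 2445312.
Converting JDN 2445312 to the Hebrew calendar gives 22 Kislev 5743 AM.

22 Kislev 5743 AM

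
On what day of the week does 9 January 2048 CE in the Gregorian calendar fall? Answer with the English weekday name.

Thursday

Since JDN mod 7 = 3 (0 = Monday), the day is Thursday.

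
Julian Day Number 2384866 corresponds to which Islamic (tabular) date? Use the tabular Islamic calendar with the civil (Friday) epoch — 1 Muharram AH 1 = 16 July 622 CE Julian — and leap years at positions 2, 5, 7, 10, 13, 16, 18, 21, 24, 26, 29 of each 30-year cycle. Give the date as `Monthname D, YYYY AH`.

Rajab 25, 1232 AH

The Gregorian equivalent of JDN 2384866 is 10 June 1817.
In the tabular Islamic calendar that day is Rajab 25, 1232 AH.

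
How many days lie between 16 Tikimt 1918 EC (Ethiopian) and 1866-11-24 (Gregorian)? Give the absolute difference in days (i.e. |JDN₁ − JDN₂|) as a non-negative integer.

JDN of the first date = 2424450.
JDN of the second date = 2402930.
|2402930 − 2424450| = 21520.

21520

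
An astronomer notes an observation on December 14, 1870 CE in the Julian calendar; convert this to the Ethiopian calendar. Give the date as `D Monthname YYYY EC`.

The source date corresponds to 26 December 1870 in the Gregorian calendar (JDN 2404423).
That day falls on 18 Tahsas 1863 EC in the Ethiopian calendar.

18 Tahsas 1863 EC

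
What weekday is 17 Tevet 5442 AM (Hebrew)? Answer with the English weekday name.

Sunday

In the Gregorian calendar this is 28 December 1681 (JDN 2335395).
Since JDN mod 7 = 6 (0 = Monday), the day is Sunday.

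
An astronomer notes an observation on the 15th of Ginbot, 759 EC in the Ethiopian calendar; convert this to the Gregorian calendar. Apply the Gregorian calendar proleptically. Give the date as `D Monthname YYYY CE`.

Both dates share Julian Day Number 2001334; in the Gregorian calendar that is 14 May 767 CE.

14 May 767 CE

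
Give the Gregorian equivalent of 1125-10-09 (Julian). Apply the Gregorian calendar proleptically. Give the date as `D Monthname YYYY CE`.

The Julian–Gregorian offset here is 7 days (Julian trailing).
9 October 1125 Julian + 7 days → 16 October 1125 Gregorian.

16 October 1125 CE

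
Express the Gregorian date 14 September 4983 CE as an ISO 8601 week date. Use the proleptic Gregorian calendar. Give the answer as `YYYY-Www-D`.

4983-W37-7

The weekday is Sunday (ISO weekday 7).
That Sunday belongs to ISO week 37 of ISO year 4983.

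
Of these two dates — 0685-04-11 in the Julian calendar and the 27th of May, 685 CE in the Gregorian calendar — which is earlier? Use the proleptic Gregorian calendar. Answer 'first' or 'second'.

first

Converting both to JDN: 1971355 vs 1971398; the smaller is the first.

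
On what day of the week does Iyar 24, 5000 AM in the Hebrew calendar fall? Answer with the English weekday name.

In the proleptic Gregorian calendar this is 24 May 1240 (JDN 2174105).
JDN 2174105 mod 7 = 3, and JDN 0 was a Monday, so this is a Thursday.

Thursday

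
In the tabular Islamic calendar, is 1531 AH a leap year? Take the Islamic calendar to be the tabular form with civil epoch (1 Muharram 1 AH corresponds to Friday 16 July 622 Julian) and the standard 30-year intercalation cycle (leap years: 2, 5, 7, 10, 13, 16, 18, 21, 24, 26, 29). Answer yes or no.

Year 1531 AH is year 1 of its 30-year cycle; leap positions are 2, 5, 7, 10, 13, 16, 18, 21, 24, 26, 29, so it is a common year (354 days).

no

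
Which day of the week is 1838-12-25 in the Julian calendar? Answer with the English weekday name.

Sunday

In the Gregorian calendar this is 6 January 1839 (JDN 2392746).
2392746 ≡ 6 (mod 7); counting from Monday = 0 gives Sunday.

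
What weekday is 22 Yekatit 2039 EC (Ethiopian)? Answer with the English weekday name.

Equivalently 1 March 2047 Gregorian, JDN 2468771.
2468771 ≡ 4 (mod 7); counting from Monday = 0 gives Friday.

Friday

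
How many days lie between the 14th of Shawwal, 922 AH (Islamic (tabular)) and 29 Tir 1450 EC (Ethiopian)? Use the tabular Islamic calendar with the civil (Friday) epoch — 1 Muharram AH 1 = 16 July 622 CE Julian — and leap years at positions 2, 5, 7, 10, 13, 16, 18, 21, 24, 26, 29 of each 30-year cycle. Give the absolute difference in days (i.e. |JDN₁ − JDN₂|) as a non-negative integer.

21475

JDN of the first date = 2275091.
JDN of the second date = 2253616.
|2253616 − 2275091| = 21475.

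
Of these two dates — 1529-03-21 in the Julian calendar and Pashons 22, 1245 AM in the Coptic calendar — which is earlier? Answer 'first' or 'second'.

The two dates have Julian Day Numbers 2279605 and 2279662 respectively.
Since 2279605 < 2279662, the first date comes first.

first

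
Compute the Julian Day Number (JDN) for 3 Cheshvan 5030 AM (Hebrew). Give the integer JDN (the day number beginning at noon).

2184833

In the proleptic Gregorian calendar the same day is 7 October 1269.
JDN 2299161 is 15 October 1582 CE (Gregorian); the target day is −114328 days from there, so JDN = 2184833.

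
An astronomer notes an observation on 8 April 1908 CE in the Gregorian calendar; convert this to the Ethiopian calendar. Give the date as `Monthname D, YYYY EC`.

Julian Day Number of the source date = 2418040.
Converting JDN 2418040 to the Ethiopian calendar gives 30 Megabit 1900 EC.

Megabit 30, 1900 EC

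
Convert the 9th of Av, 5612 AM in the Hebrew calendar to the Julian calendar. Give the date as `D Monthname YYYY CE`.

13 July 1852 CE

Both dates share Julian Day Number 2397695; in the Julian calendar that is 13 July 1852 CE.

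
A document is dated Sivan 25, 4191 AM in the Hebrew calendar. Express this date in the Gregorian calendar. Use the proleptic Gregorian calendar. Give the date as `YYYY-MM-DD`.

0431-06-23

Julian Day Number of the source date = 1878653.
Converting JDN 1878653 to the Gregorian calendar gives 23 June 431 CE.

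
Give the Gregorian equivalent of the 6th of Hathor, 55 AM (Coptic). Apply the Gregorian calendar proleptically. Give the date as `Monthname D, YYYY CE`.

Julian Day Number of the source date = 1844818.
Converting JDN 1844818 to the Gregorian calendar gives 3 November 338 CE.

November 3, 338 CE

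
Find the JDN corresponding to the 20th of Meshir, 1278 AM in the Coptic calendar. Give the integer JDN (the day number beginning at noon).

2291623

In the proleptic Gregorian calendar the same day is 24 February 1562.
JDN 2299161 is 15 October 1582 CE (Gregorian); the target day is −7538 days from there, so JDN = 2291623.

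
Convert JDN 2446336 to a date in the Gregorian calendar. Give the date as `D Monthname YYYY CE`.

Counting from JDN 2299161 = 15 Oct 1582 gives an offset of 147175 days.

27 September 1985 CE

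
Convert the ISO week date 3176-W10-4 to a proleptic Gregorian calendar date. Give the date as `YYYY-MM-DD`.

3176-03-04

ISO week 1 of 3176 is the week containing the first Thursday of 3176.
Week 10, day 4 (Thursday) lands on 3176-03-04.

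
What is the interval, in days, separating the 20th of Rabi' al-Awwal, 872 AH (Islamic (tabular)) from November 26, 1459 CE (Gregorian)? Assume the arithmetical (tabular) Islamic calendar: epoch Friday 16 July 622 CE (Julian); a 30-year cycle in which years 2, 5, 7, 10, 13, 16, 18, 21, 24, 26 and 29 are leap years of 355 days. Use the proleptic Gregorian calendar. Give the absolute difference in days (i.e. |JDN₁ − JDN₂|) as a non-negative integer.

First date → JDN 2257171; second date → JDN 2254278.
The interval is |2257171 − 2254278| = 2893 days.

2893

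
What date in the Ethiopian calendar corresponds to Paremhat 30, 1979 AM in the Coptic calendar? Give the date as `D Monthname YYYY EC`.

The source date corresponds to 10 April 2263 in the Gregorian calendar (JDN 2547703).
That day falls on 30 Megabit 2255 EC in the Ethiopian calendar.

30 Megabit 2255 EC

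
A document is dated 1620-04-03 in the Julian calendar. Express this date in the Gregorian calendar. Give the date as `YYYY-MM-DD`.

At this point the Julian calendar is 10 days behind the Gregorian.
3 April 1620 Julian + 10 days → 13 April 1620 Gregorian.

1620-04-13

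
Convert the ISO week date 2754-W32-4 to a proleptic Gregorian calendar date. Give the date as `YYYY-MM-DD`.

2754-08-12

ISO week 1 of 2754 is the week containing the first Thursday of 2754.
Week 32, day 4 (Thursday) lands on 2754-08-12.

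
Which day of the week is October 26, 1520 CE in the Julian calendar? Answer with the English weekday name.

In the proleptic Gregorian calendar this is 5 November 1520 (JDN 2276537).
2276537 ≡ 4 (mod 7); counting from Monday = 0 gives Friday.

Friday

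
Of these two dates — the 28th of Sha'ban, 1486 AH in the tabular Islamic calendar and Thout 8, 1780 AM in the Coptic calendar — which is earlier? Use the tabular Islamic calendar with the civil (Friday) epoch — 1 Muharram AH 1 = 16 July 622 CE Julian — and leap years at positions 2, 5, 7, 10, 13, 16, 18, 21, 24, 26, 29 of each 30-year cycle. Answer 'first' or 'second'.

second

First date → JDN 2474908; second date → JDN 2474817.
JDN 2474817 < JDN 2474908, so the second date is earlier.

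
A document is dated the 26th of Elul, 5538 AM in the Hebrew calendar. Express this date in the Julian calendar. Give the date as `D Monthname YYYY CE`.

The source date corresponds to 18 September 1778 in the Gregorian calendar (JDN 2370722).
That day falls on 7 September 1778 CE in the Julian calendar.

7 September 1778 CE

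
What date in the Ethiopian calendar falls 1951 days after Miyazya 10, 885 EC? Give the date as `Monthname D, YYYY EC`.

Nehase 15, 890 EC

JDN of Miyazya 10, 885 EC = 2047321.
2047321 + 1951 = 2049272.
JDN 2049272 in the Ethiopian calendar is Nehase 15, 890 EC.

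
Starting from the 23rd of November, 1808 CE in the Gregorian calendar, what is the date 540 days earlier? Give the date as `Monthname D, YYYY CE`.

June 2, 1807 CE

The starting date is JDN 2381745; 2381745 − 540 = 2381205.
JDN 2381205 corresponds to June 2, 1807 CE.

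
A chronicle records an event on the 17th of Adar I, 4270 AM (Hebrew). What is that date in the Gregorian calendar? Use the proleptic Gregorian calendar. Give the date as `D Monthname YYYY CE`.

Both dates share Julian Day Number 1907378; in the Gregorian calendar that is 14 February 510 CE.

14 February 510 CE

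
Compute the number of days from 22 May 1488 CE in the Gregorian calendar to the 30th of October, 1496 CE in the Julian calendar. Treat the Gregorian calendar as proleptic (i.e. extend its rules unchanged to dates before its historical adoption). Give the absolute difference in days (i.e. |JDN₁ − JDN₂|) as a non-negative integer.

JDN of the first date = 2264683.
JDN of the second date = 2267775.
|2267775 − 2264683| = 3092.

3092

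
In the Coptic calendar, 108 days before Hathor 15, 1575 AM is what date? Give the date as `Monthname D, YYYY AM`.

JDN of Hathor 15, 1575 AM = 2400007.
2400007 − 108 = 2399899.
JDN 2399899 in the Coptic calendar is Mesori 2, 1574 AM.

Mesori 2, 1574 AM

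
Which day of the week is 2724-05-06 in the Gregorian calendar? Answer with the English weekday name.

Tuesday

Since JDN mod 7 = 1 (0 = Monday), the day is Tuesday.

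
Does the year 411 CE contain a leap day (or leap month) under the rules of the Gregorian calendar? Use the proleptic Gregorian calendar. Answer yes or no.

no

411 is not divisible by 4, so it is a common year.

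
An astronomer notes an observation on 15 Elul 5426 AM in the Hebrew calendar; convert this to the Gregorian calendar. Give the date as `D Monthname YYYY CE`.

15 September 1666 CE

Both dates share Julian Day Number 2329812; in the Gregorian calendar that is 15 September 1666 CE.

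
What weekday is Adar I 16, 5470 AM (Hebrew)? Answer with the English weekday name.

Sunday

Equivalently 16 February 1710 Gregorian, JDN 2345671.
Since JDN mod 7 = 6 (0 = Monday), the day is Sunday.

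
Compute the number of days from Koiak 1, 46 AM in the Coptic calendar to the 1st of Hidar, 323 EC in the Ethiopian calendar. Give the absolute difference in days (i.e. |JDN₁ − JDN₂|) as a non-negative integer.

335

JDN of the first date = 1841556.
JDN of the second date = 1841891.
|1841891 − 1841556| = 335.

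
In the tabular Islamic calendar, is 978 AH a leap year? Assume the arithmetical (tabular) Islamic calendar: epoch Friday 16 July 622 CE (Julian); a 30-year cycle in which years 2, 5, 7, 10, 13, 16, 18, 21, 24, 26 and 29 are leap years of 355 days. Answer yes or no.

Year 978 AH is year 18 of its 30-year cycle; leap positions are 2, 5, 7, 10, 13, 16, 18, 21, 24, 26, 29, so it is a leap year (355 days).

yes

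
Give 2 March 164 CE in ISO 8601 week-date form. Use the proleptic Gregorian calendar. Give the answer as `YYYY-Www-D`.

0164-W09-5

The weekday is Friday (ISO weekday 5).
That Friday belongs to ISO week 9 of ISO year 164.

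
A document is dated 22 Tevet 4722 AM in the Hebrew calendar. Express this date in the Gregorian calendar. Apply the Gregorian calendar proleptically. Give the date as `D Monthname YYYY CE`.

6 January 962 CE

Both dates share Julian Day Number 2072429; in the Gregorian calendar that is 6 January 962 CE.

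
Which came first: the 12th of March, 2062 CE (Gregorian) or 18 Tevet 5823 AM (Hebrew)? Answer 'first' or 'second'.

The two dates have Julian Day Numbers 2474261 and 2474574 respectively.
Since 2474261 < 2474574, the first date comes first.

first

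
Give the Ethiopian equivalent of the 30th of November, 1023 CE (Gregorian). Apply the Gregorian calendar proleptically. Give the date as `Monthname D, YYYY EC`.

Julian Day Number of the source date = 2095036.
Converting JDN 2095036 to the Ethiopian calendar gives 27 Hidar 1016 EC.

Hidar 27, 1016 EC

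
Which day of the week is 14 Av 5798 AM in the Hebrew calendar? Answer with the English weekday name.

Sunday

In the Gregorian calendar this is 15 August 2038 (JDN 2465651).
JDN 2465651 mod 7 = 6, and JDN 0 was a Monday, so this is a Sunday.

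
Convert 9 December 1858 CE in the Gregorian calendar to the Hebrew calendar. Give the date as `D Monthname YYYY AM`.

2 Tevet 5619 AM

Julian Day Number of the source date = 2400023.
Converting JDN 2400023 to the Hebrew calendar gives 2 Tevet 5619 AM.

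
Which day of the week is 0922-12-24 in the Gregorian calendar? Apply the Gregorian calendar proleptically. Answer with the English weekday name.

2058171 ≡ 3 (mod 7); counting from Monday = 0 gives Thursday.

Thursday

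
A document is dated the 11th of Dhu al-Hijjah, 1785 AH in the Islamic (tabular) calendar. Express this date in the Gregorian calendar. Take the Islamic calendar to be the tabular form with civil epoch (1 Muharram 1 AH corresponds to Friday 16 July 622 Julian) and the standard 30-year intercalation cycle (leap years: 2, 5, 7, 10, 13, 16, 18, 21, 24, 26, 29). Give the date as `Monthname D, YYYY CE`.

Julian Day Number of the source date = 2580965.
Converting JDN 2580965 to the Gregorian calendar gives 5 May 2354 CE.

May 5, 2354 CE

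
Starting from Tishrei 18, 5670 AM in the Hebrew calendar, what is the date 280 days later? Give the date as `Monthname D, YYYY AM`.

Tammuz 3, 5670 AM

JDN of Tishrei 18, 5670 AM = 2418583.
2418583 + 280 = 2418863.
JDN 2418863 in the Hebrew calendar is Tammuz 3, 5670 AM.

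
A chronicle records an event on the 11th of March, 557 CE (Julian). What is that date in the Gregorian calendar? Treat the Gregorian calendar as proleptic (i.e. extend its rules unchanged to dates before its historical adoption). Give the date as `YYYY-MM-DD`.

At this point the Julian calendar is 2 days behind the Gregorian.
11 March 557 Julian + 2 days → 13 March 557 Gregorian.

0557-03-13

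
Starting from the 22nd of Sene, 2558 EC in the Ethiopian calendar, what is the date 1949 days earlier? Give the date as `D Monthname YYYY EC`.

The starting date is JDN 2658456; 2658456 − 1949 = 2656507.
JDN 2656507 corresponds to 19 Yekatit 2553 EC.

19 Yekatit 2553 EC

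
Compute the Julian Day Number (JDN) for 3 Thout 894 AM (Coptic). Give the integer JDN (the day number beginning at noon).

In the proleptic Gregorian calendar the same day is 7 September 1177.
JDN 2400001 is 17 November 1858 CE (Gregorian), MJD 0; the target day is −248801 days from there, so JDN = 2151200.

2151200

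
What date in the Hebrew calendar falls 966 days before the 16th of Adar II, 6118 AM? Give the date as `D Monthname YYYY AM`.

The starting date is JDN 2582387; 2582387 − 966 = 2581421.
JDN 2581421 corresponds to 25 Av 6115 AM.

25 Av 6115 AM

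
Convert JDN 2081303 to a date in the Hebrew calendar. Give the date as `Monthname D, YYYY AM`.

JDN 2081303 is 24 April 986 in the proleptic Gregorian calendar.
In the Hebrew calendar that day is Iyar 7, 4746 AM.

Iyar 7, 4746 AM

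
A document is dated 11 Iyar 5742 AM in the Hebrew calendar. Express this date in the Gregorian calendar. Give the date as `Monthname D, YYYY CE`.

May 4, 1982 CE

Julian Day Number of the source date = 2445094.
Converting JDN 2445094 to the Gregorian calendar gives 4 May 1982 CE.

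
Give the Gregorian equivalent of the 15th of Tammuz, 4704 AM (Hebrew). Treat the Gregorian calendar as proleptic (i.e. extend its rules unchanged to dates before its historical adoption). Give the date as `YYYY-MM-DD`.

Both dates share Julian Day Number 2066044; in the Gregorian calendar that is 14 July 944 CE.

0944-07-14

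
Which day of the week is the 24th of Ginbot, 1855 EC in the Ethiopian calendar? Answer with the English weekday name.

In the Gregorian calendar this is 31 May 1863 (JDN 2401657).
2401657 ≡ 6 (mod 7); counting from Monday = 0 gives Sunday.

Sunday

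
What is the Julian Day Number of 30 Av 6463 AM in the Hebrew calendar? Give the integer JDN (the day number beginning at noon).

2708555

In the Gregorian calendar the same day is 3 September 2703.
JDN 2400001 is 17 November 1858 CE (Gregorian), MJD 0; the target day is +308554 days from there, so JDN = 2708555.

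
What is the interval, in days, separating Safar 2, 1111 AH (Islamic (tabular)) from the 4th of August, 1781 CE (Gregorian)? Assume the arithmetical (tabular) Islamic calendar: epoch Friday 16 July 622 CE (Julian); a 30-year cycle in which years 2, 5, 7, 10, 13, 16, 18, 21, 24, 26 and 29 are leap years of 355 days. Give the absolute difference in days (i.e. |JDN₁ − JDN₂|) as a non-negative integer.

JDN of the first date = 2341818.
JDN of the second date = 2371773.
|2371773 − 2341818| = 29955.

29955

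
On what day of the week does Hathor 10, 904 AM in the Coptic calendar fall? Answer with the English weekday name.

Equivalently 14 November 1187 Gregorian, JDN 2154920.
Since JDN mod 7 = 5 (0 = Monday), the day is Saturday.

Saturday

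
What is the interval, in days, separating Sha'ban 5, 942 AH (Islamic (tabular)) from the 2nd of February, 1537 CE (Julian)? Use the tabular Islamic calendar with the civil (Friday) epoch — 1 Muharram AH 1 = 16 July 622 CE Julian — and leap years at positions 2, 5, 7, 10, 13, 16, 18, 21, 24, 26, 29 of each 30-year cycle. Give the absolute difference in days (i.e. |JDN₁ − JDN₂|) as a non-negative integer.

JDN of the first date = 2282110.
JDN of the second date = 2282480.
|2282480 − 2282110| = 370.

370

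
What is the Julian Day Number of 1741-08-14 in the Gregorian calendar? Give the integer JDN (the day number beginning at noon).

2357173

JDN 2451545 is 1 January 2000 CE (Gregorian); the target day is −94372 days from there, so JDN = 2357173.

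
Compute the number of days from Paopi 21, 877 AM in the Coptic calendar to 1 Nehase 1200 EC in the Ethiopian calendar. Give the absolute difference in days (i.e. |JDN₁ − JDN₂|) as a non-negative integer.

First date → JDN 2145039; second date → JDN 2162486.
The interval is |2145039 − 2162486| = 17447 days.

17447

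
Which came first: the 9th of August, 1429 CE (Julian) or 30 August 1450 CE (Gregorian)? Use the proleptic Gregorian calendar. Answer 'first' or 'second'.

first

Converting both to JDN: 2243221 vs 2250903; the smaller is the first.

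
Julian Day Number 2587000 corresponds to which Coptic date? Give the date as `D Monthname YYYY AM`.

30 Paopi 2087 AM

The Gregorian equivalent of JDN 2587000 is 12 November 2370.
In the Coptic calendar that day is 30 Paopi 2087 AM.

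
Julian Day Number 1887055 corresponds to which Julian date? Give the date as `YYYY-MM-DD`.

0454-06-23

JDN 1887055 is 24 June 454 in the proleptic Gregorian calendar.
In the Julian calendar that day is 0454-06-23.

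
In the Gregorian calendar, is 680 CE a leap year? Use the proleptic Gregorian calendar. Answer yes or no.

680 is divisible by 4 and not by 100, so it is a leap year.

yes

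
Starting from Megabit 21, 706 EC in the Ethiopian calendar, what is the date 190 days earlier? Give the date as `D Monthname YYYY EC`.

JDN of Megabit 21, 706 EC = 1981922.
1981922 − 190 = 1981732.
JDN 1981732 in the Ethiopian calendar is 11 Meskerem 706 EC.

11 Meskerem 706 EC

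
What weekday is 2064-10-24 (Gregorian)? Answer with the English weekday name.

JDN 2475218 mod 7 = 4, and JDN 0 was a Monday, so this is a Friday.

Friday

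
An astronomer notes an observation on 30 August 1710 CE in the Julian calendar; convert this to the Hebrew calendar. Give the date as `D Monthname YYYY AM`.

15 Elul 5470 AM

The source date corresponds to 10 September 1710 in the Gregorian calendar (JDN 2345877).
That day falls on 15 Elul 5470 AM in the Hebrew calendar.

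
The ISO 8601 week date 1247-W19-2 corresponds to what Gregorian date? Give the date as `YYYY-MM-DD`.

1247-05-07

ISO week 1 of 1247 is the week containing the first Thursday of 1247.
Week 19, day 2 (Tuesday) lands on 1247-05-07.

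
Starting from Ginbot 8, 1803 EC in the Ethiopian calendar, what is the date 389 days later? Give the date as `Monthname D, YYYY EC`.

The starting date is JDN 2382648; 2382648 + 389 = 2383037.
JDN 2383037 corresponds to Sene 1, 1804 EC.

Sene 1, 1804 EC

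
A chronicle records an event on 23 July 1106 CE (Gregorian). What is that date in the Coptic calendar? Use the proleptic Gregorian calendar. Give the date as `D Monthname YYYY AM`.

22 Epip 822 AM

Both dates share Julian Day Number 2125221; in the Coptic calendar that is 22 Epip 822 AM.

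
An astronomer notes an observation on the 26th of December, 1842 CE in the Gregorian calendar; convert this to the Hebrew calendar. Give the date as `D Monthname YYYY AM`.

23 Tevet 5603 AM

Julian Day Number of the source date = 2394196.
Converting JDN 2394196 to the Hebrew calendar gives 23 Tevet 5603 AM.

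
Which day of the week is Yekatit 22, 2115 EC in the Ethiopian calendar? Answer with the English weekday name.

Tuesday

In the Gregorian calendar this is 2 March 2123 (JDN 2496530).
Since JDN mod 7 = 1 (0 = Monday), the day is Tuesday.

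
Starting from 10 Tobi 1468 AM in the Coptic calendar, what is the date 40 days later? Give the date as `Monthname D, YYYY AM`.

The starting date is JDN 2360981; 2360981 + 40 = 2361021.
JDN 2361021 corresponds to Meshir 20, 1468 AM.

Meshir 20, 1468 AM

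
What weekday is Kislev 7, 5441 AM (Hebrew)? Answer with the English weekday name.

This is JDN 2335000 (28 November 1680 Gregorian).
2335000 ≡ 3 (mod 7); counting from Monday = 0 gives Thursday.

Thursday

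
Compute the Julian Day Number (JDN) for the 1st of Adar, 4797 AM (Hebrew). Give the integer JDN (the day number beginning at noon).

Equivalently 25 February 1037 (proleptic Gregorian).
JDN 2400001 is 17 November 1858 CE (Gregorian), MJD 0; the target day is −300129 days from there, so JDN = 2099872.

2099872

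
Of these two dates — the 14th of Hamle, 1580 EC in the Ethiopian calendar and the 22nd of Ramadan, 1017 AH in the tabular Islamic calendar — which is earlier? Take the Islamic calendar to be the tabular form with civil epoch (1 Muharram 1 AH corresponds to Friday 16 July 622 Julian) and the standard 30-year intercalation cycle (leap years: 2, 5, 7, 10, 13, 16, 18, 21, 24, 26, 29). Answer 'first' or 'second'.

first

First date → JDN 2301264; second date → JDN 2308734.
JDN 2301264 < JDN 2308734, so the first date is earlier.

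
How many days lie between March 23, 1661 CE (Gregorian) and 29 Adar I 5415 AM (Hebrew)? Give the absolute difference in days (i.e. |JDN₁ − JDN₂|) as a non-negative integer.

JDN of the first date = 2327810.
JDN of the second date = 2325603.
|2325603 − 2327810| = 2207.

2207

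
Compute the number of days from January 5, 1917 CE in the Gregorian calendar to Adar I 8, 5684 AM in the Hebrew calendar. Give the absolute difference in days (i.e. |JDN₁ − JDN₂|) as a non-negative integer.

First date → JDN 2421234; second date → JDN 2423829.
The interval is |2421234 − 2423829| = 2595 days.

2595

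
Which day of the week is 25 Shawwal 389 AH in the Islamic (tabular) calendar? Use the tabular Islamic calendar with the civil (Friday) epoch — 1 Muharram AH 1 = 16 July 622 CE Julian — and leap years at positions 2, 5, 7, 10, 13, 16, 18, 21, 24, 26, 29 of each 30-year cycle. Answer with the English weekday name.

Monday

Equivalently 14 October 999 Gregorian, JDN 2086224.
Since JDN mod 7 = 0 (0 = Monday), the day is Monday.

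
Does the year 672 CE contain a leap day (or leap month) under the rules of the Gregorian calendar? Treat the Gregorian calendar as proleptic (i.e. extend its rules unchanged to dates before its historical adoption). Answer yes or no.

yes

672 is divisible by 4 and not by 100, so it is a leap year.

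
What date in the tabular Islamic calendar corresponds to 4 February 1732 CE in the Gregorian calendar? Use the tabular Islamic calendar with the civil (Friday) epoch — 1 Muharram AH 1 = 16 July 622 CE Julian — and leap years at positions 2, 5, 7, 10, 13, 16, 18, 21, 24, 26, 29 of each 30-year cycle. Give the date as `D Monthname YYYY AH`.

Both dates share Julian Day Number 2353694; in the tabular Islamic calendar that is 7 Sha'ban 1144 AH.

7 Sha'ban 1144 AH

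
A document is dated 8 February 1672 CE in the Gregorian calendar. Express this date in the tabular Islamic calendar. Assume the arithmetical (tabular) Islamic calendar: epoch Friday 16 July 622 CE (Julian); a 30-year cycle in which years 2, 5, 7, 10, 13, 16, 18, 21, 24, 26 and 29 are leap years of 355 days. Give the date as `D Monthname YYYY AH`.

Both dates share Julian Day Number 2331784; in the tabular Islamic calendar that is 9 Shawwal 1082 AH.

9 Shawwal 1082 AH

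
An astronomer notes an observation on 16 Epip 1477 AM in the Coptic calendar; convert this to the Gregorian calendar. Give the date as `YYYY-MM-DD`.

Julian Day Number of the source date = 2364454.
Converting JDN 2364454 to the Gregorian calendar gives 21 July 1761 CE.

1761-07-21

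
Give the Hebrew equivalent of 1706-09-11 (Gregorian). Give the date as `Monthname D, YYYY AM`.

Both dates share Julian Day Number 2344417; in the Hebrew calendar that is 3 Tishrei 5467 AM.

Tishrei 3, 5467 AM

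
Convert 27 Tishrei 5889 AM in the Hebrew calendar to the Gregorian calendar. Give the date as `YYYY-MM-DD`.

Julian Day Number of the source date = 2498590.
Converting JDN 2498590 to the Gregorian calendar gives 21 October 2128 CE.

2128-10-21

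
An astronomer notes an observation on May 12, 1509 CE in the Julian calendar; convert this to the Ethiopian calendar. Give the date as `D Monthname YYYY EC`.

The source date corresponds to 22 May 1509 in the proleptic Gregorian calendar (JDN 2272352).
That day falls on 17 Ginbot 1501 EC in the Ethiopian calendar.

17 Ginbot 1501 EC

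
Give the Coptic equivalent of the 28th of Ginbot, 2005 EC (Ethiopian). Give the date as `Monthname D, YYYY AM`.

The source date corresponds to 5 June 2013 in the Gregorian calendar (JDN 2456449).
That day falls on 28 Pashons 1729 AM in the Coptic calendar.

Pashons 28, 1729 AM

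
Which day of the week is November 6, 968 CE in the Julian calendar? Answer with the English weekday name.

Friday

In the proleptic Gregorian calendar this is 11 November 968 (JDN 2074930).
Since JDN mod 7 = 4 (0 = Monday), the day is Friday.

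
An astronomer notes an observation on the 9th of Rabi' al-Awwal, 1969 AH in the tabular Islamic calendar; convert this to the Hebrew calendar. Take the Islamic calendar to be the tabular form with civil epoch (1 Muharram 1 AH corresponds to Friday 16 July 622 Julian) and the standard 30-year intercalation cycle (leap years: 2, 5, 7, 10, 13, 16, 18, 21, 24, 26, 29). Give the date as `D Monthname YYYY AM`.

9 Adar I 6292 AM

The source date corresponds to 17 February 2532 in the Gregorian calendar (JDN 2645901).
That day falls on 9 Adar I 6292 AM in the Hebrew calendar.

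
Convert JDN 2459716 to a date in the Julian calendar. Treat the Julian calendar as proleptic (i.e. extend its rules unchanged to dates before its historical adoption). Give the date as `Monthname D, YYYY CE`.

JDN 2459716 is 16 May 2022 in the Gregorian calendar.
In the Julian calendar that day is May 3, 2022 CE.

May 3, 2022 CE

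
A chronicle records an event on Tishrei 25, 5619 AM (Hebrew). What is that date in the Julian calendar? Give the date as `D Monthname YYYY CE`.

21 September 1858 CE

Julian Day Number of the source date = 2399956.
Converting JDN 2399956 to the Julian calendar gives 21 September 1858 CE.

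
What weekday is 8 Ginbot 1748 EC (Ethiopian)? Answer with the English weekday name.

This is JDN 2362560 (14 May 1756 Gregorian).
2362560 ≡ 4 (mod 7); counting from Monday = 0 gives Friday.

Friday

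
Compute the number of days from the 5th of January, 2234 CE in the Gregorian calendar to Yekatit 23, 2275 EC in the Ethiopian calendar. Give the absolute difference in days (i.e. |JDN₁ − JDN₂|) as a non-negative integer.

First date → JDN 2537016; second date → JDN 2554971.
The interval is |2537016 − 2554971| = 17955 days.

17955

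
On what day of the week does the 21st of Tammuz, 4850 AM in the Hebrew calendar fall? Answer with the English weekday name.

Saturday

This is JDN 2119353 (28 June 1090 Gregorian).
2119353 ≡ 5 (mod 7); counting from Monday = 0 gives Saturday.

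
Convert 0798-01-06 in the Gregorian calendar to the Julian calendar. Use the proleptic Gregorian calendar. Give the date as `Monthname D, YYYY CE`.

January 2, 798 CE

For dates in this range the Gregorian date is 4 days ahead of the Julian.
6 January 798 Gregorian − 4 days → 2 January 798 Julian.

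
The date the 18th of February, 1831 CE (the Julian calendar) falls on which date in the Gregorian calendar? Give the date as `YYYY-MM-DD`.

1831-03-02

At this point the Julian calendar is 12 days behind the Gregorian.
18 February 1831 Julian + 12 days → 2 March 1831 Gregorian.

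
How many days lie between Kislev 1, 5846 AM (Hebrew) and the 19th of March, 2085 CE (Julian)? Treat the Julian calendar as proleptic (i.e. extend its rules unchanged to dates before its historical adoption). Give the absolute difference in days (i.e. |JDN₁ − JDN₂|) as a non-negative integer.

First date → JDN 2482913; second date → JDN 2482682.
The interval is |2482913 − 2482682| = 231 days.

231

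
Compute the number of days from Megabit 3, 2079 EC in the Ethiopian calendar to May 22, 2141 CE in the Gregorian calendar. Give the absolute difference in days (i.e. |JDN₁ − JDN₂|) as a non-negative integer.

19794

First date → JDN 2483392; second date → JDN 2503186.
The interval is |2483392 − 2503186| = 19794 days.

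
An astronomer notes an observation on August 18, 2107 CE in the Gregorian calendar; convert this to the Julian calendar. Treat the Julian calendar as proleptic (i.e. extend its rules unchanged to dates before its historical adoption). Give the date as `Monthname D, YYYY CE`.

August 4, 2107 CE

For dates in this range the Gregorian date is 14 days ahead of the Julian.
18 August 2107 Gregorian − 14 days → 4 August 2107 Julian.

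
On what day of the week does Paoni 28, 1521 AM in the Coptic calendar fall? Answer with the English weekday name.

Equivalently 4 July 1805 Gregorian, JDN 2380507.
JDN 2380507 mod 7 = 3, and JDN 0 was a Monday, so this is a Thursday.

Thursday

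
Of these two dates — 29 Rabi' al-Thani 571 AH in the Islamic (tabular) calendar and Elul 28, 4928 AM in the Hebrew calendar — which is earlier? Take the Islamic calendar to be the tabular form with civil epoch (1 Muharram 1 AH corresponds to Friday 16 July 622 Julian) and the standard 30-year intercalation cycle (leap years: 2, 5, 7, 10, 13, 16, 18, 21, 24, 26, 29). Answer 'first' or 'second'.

Converting both to JDN: 2150546 vs 2147916; the smaller is the second.

second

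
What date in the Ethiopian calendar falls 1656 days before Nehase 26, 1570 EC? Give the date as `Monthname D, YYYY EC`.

JDN of Nehase 26, 1570 EC = 2297653.
2297653 − 1656 = 2295997.
JDN 2295997 in the Ethiopian calendar is Yekatit 11, 1566 EC.

Yekatit 11, 1566 EC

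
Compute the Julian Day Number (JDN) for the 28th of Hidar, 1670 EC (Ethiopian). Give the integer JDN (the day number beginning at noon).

Equivalently 4 December 1677 (Gregorian).
JDN 2400001 is 17 November 1858 CE (Gregorian), MJD 0; the target day is −66091 days from there, so JDN = 2333910.

2333910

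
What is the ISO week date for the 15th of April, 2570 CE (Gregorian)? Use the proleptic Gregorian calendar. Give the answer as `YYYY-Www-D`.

The weekday is Sunday (ISO weekday 7).
That Sunday belongs to ISO week 15 of ISO year 2570.

2570-W15-7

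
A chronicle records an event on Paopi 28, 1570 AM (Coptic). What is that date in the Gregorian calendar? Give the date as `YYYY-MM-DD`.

Julian Day Number of the source date = 2398164.
Converting JDN 2398164 to the Gregorian calendar gives 6 November 1853 CE.

1853-11-06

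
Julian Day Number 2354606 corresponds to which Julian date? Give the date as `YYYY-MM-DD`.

1734-07-24

The Gregorian equivalent of JDN 2354606 is 4 August 1734.
In the Julian calendar that day is 1734-07-24.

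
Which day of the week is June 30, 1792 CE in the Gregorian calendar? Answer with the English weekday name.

JDN 2375756 mod 7 = 5, and JDN 0 was a Monday, so this is a Saturday.

Saturday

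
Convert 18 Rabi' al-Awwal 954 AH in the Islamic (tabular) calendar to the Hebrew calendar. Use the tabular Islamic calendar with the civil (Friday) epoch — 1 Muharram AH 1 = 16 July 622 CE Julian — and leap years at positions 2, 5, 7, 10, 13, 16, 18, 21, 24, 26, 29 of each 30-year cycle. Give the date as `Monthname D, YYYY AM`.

Both dates share Julian Day Number 2286227; in the Hebrew calendar that is 18 Iyar 5307 AM.

Iyar 18, 5307 AM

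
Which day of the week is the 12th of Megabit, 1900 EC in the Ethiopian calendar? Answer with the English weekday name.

This is JDN 2418022 (21 March 1908 Gregorian).
Since JDN mod 7 = 5 (0 = Monday), the day is Saturday.

Saturday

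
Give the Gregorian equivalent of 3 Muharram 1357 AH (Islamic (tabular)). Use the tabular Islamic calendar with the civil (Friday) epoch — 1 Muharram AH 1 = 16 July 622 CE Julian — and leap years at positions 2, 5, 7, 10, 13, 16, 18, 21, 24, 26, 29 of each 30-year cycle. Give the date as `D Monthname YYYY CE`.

5 March 1938 CE

Julian Day Number of the source date = 2428963.
Converting JDN 2428963 to the Gregorian calendar gives 5 March 1938 CE.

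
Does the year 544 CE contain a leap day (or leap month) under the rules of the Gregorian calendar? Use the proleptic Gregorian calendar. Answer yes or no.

544 is divisible by 4 and not by 100, so it is a leap year.

yes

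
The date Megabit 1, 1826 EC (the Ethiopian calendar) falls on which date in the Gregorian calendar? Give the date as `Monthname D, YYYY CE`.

Both dates share Julian Day Number 2390982; in the Gregorian calendar that is 9 March 1834 CE.

March 9, 1834 CE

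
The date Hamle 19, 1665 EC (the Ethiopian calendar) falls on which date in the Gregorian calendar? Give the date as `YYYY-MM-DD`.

1673-07-23

Julian Day Number of the source date = 2332315.
Converting JDN 2332315 to the Gregorian calendar gives 23 July 1673 CE.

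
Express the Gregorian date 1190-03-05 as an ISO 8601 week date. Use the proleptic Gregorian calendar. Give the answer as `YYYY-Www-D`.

1190-W10-1

The weekday is Monday (ISO weekday 1).
That Monday belongs to ISO week 10 of ISO year 1190.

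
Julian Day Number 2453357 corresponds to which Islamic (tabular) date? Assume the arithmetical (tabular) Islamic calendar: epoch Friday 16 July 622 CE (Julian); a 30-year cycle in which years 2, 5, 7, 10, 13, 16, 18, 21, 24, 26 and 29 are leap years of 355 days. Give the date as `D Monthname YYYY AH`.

The Gregorian equivalent of JDN 2453357 is 17 December 2004.
In the tabular Islamic calendar that day is 5 Dhu al-Qa'dah 1425 AH.

5 Dhu al-Qa'dah 1425 AH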